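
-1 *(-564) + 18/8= 2265/4 = 566.25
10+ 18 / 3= 16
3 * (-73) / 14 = -219/14 = -15.64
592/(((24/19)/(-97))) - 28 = -136466/3 = -45488.67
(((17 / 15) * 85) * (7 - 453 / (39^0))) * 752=-96928288/3 = -32309429.33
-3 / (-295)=3/295 = 0.01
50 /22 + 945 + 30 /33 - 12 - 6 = 10232/11 = 930.18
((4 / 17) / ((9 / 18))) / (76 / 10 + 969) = 40/83011 = 0.00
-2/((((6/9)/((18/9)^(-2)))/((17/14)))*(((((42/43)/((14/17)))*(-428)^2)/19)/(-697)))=569449/10258304 = 0.06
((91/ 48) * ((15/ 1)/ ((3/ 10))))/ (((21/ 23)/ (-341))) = -2548975/72 = -35402.43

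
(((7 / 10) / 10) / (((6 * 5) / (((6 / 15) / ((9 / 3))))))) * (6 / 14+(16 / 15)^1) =157/337500 = 0.00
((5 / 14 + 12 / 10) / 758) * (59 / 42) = 6431/2228520 = 0.00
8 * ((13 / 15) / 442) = 4/255 = 0.02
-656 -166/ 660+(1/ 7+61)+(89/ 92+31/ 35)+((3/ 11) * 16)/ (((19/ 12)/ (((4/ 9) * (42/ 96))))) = -239333089/403788 = -592.72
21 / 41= 0.51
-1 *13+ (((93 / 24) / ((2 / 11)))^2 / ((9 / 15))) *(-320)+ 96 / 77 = -223851785/924 = -242263.84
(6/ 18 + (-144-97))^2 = 57920.44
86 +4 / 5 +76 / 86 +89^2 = 1721867/215 = 8008.68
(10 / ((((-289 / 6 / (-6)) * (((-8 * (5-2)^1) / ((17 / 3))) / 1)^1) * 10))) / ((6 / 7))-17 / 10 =-1769/1020 = -1.73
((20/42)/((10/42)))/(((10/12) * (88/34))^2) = 2601/6050 = 0.43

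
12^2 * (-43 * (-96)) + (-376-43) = 594013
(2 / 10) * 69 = 69/5 = 13.80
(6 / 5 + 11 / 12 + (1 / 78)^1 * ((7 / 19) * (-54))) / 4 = 0.47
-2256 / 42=-376/7 = -53.71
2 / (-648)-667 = -216109/324 = -667.00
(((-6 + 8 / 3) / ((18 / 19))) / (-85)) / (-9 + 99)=19/41310 = 0.00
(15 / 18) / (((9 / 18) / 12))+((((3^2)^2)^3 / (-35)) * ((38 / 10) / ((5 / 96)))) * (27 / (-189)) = 969470884/6125 = 158280.96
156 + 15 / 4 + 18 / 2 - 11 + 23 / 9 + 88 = 8939/36 = 248.31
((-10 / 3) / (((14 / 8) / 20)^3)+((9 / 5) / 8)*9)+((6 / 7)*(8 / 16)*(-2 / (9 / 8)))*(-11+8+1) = -4972.16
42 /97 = 0.43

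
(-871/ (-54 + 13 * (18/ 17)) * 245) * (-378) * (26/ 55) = -198073239/209 = -947718.85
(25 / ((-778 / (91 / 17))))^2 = 5175625/174927076 = 0.03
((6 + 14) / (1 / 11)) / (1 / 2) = 440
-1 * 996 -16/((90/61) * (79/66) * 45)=-53122436/53325 = -996.20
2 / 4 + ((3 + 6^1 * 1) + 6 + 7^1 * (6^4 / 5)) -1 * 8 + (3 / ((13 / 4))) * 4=237327/130 = 1825.59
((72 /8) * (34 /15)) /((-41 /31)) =-3162/205 = -15.42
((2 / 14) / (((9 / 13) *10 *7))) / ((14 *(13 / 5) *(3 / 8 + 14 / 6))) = 2/66885 = 0.00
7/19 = 0.37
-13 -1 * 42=-55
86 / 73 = 1.18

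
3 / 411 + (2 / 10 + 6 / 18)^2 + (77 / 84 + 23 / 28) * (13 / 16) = 11765407/6904800 = 1.70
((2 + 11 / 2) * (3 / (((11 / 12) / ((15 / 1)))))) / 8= 2025/44 = 46.02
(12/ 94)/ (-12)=-1/94 = -0.01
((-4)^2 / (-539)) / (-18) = 8/4851 = 0.00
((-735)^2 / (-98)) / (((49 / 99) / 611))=-13610025/2 = -6805012.50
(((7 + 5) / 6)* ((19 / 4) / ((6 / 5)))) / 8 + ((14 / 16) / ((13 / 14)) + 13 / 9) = 12641/3744 = 3.38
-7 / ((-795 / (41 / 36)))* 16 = 0.16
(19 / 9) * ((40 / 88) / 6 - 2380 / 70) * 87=-1233689/198 = -6230.75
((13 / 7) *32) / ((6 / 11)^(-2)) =14976/847 = 17.68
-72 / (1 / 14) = -1008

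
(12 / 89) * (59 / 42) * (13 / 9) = 1534/5607 = 0.27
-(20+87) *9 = -963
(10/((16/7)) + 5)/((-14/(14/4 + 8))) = -1725/224 = -7.70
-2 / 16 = -1/8 = -0.12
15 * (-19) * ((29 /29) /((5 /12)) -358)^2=-180193188/5 = -36038637.60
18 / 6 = 3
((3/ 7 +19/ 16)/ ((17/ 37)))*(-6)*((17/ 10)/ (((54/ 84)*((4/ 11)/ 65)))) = -957671/96 = -9975.74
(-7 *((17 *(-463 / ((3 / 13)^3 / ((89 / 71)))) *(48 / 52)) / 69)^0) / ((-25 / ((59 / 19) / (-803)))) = -413/381425 = 0.00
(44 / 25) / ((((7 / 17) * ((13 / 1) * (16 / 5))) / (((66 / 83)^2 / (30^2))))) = 22627/313449500 = 0.00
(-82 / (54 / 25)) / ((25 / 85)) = -3485/27 = -129.07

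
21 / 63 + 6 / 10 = 14/15 = 0.93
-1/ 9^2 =-1/81 = -0.01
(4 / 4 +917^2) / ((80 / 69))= 725267.62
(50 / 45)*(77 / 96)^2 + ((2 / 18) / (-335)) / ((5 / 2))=0.71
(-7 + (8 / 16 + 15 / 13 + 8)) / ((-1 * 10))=-0.27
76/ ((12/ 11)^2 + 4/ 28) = 64372/1129 = 57.02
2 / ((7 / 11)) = 22/7 = 3.14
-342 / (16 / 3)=-513/8 = -64.12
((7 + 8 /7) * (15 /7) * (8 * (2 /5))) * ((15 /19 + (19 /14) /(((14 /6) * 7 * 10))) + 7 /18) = 66.26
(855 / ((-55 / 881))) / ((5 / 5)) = -150651/11 = -13695.55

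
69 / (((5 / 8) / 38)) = 20976/5 = 4195.20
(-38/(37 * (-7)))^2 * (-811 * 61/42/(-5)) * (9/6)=17859031/2347835 = 7.61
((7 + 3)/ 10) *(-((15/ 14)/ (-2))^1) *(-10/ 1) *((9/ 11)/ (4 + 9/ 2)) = -675/1309 = -0.52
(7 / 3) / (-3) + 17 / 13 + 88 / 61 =14078/7137 = 1.97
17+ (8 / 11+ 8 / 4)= 217/11 = 19.73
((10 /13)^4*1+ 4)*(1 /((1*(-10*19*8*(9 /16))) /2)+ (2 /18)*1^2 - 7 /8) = -54263567/16279770 = -3.33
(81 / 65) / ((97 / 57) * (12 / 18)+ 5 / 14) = 193914/232115 = 0.84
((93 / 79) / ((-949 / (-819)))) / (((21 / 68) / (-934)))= -17719848/5767 = -3072.63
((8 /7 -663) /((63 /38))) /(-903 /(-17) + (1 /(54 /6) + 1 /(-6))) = -5985836/795613 = -7.52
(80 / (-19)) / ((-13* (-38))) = -40/4693 = -0.01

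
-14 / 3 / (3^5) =-14/729 = -0.02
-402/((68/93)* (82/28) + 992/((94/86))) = -6149997/13917287 = -0.44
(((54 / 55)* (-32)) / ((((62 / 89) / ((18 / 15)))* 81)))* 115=-131008/1705 = -76.84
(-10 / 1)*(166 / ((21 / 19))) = -31540/21 = -1501.90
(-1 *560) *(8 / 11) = -4480/11 = -407.27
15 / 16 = 0.94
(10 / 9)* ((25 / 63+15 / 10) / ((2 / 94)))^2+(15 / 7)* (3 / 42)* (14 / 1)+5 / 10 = 315545128/35721 = 8833.60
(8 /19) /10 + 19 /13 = 1857/1235 = 1.50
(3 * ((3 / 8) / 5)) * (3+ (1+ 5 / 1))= 81/40 = 2.02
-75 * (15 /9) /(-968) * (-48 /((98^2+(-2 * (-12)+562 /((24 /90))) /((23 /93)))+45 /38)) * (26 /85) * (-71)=4654050/630061157 = 0.01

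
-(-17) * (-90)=-1530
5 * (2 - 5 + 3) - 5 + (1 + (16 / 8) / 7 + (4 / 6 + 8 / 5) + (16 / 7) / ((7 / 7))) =88/105 = 0.84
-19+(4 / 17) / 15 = -18.98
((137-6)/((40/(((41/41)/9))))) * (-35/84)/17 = -131/14688 = -0.01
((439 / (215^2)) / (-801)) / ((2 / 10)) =-439/7405245 = 0.00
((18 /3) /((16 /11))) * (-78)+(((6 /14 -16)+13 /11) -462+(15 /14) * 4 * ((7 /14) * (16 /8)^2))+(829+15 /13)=23215/572 = 40.59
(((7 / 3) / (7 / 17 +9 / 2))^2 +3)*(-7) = -5667529/251001 = -22.58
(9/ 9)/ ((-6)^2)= 1/36 = 0.03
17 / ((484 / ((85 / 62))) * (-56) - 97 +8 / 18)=-13005/15197897 = 0.00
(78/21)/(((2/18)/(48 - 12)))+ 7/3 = 25321/21 = 1205.76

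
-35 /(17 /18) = -630/17 = -37.06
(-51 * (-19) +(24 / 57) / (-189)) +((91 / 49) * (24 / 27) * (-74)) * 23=-944255/513 = -1840.65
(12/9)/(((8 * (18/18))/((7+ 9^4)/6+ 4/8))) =182.53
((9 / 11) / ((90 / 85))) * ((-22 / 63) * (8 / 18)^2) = -272/5103 = -0.05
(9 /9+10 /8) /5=9/20 = 0.45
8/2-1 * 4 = 0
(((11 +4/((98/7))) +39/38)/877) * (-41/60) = -26855/2799384 = -0.01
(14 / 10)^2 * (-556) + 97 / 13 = -1082.30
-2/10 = -1/5 = -0.20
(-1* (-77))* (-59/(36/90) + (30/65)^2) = -3833291/338 = -11341.10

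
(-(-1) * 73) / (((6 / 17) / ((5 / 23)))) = 6205/138 = 44.96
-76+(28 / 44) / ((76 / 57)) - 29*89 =-116887/44 = -2656.52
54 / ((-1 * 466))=-27/233 = -0.12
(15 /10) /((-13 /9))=-27/26 = -1.04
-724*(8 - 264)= 185344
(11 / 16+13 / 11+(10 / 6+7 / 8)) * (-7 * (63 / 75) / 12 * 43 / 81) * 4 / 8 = -4907203/8553600 = -0.57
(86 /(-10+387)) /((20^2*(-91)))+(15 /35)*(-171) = -502842643/6861400 = -73.29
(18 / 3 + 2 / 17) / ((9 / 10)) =1040/153 = 6.80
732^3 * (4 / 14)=784446336/7 = 112063762.29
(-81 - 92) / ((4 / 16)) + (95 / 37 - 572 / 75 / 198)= -17219537/24975 = -689.47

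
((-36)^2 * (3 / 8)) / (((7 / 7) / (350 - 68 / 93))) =169744.65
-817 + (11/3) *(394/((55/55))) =1883/3 = 627.67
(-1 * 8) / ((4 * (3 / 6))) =-4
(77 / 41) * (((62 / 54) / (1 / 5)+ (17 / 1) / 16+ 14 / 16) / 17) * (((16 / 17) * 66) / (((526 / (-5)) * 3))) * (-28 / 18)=196664930/757257741 = 0.26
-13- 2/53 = -691/53 = -13.04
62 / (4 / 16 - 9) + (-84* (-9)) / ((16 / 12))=19597/35 = 559.91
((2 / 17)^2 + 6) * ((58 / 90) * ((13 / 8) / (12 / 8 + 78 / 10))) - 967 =-467493449/483786 = -966.32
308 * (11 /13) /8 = 847/26 = 32.58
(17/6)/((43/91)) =6.00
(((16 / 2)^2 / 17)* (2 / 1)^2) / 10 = 128/85 = 1.51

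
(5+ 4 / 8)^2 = 121/4 = 30.25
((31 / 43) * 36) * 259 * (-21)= -6069924/43 = -141161.02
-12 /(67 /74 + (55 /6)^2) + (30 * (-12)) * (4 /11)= -163084464/1244441 = -131.05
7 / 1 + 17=24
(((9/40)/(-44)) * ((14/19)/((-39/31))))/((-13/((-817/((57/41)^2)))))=0.10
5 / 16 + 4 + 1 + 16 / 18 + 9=2189/144 = 15.20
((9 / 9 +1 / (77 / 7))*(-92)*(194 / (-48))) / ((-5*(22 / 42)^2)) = -1967742/6655 = -295.68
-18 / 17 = -1.06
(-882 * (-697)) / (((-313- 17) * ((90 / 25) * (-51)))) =2009/198 = 10.15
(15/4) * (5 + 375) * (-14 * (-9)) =179550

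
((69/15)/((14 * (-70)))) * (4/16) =-23/19600 = 0.00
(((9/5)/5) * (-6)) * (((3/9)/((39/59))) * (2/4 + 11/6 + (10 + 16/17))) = -79886/5525 = -14.46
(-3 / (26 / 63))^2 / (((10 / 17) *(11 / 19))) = 11537883/74360 = 155.16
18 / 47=0.38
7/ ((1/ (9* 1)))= 63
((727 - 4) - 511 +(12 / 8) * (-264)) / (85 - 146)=184/61 = 3.02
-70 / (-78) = 35/39 = 0.90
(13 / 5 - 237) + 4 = -1152/5 = -230.40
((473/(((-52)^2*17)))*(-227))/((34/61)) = -6549631/1562912 = -4.19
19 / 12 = 1.58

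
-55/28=-1.96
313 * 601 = 188113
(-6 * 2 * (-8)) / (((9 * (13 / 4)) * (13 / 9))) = 384/169 = 2.27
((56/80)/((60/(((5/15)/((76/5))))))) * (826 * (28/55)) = 20237/188100 = 0.11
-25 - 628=-653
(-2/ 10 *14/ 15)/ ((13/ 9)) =-42/325 = -0.13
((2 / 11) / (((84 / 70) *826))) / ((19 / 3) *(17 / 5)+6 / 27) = 75/8895194 = 0.00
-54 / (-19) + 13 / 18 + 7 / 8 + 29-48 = -14.56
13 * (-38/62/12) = -247/372 = -0.66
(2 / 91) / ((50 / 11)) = 11/2275 = 0.00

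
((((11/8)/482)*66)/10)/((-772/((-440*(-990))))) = -1976535/186052 = -10.62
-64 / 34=-32/17 = -1.88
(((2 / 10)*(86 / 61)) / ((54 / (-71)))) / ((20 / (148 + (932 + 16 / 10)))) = -4127656/205875 = -20.05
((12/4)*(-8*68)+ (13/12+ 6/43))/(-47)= 841481/24252 = 34.70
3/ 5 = 0.60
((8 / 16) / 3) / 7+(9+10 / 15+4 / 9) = 1277/126 = 10.13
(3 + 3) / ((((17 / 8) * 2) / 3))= 72/17 = 4.24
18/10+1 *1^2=14/5 = 2.80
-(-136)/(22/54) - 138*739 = -1118130/11 = -101648.18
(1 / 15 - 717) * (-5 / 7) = 10754/21 = 512.10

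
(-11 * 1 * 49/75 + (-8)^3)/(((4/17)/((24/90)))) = -661963/1125 = -588.41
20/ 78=10/39 = 0.26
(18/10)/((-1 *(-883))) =9/4415 = 0.00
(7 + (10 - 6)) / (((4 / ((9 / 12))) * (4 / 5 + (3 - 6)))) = -15/16 = -0.94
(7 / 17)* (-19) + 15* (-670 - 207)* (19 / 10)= -850079/34 = -25002.32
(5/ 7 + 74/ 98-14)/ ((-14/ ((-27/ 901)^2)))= 223803/278447743 = 0.00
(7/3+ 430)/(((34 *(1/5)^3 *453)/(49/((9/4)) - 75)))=-77657875/415854 = -186.74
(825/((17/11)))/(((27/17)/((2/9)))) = 6050/81 = 74.69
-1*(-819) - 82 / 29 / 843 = 20022011/24447 = 819.00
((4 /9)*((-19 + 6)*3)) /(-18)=26/27 = 0.96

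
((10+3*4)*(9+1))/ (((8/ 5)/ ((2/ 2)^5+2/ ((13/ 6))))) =264.42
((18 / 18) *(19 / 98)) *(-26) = -5.04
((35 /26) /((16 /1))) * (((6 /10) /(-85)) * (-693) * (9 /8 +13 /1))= 1644489/282880 = 5.81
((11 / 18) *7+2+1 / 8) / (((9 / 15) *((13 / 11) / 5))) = 126775/2808 = 45.15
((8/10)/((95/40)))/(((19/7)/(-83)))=-18592/1805 = -10.30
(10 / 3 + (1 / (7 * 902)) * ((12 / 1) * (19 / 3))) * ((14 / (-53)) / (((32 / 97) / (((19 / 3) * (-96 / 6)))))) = 58393612/215127 = 271.44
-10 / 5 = -2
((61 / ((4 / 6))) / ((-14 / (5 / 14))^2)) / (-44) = -4575/3380608 = 0.00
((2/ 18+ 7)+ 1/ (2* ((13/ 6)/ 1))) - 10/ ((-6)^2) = 551/78 = 7.06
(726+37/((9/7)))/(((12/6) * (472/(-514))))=-1745801/4248 = -410.97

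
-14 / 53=-0.26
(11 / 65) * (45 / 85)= 99/1105 = 0.09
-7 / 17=-0.41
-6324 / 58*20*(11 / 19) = -695640/551 = -1262.50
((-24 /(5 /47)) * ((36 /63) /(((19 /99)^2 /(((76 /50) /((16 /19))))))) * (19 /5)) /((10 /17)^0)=-105027516/4375 = -24006.29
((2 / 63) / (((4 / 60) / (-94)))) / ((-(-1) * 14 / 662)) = -311140/147 = -2116.60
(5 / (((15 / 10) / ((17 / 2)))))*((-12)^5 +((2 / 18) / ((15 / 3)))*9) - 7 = -21150724/3 = -7050241.33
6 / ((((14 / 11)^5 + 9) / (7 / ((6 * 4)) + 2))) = 1.11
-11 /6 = -1.83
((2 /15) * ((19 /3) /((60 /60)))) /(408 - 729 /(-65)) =494/245241 = 0.00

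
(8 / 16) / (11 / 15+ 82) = 0.01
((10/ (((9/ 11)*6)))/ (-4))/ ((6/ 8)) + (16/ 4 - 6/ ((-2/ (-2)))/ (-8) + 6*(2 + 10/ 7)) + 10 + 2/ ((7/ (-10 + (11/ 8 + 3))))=18731/567 = 33.04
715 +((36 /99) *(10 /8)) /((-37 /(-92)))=291465/407 = 716.13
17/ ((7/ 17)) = 289/7 = 41.29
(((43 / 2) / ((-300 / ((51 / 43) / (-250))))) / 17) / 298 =1/14900000 = 0.00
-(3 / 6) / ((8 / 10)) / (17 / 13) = -65/136 = -0.48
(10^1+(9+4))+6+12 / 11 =331/11 = 30.09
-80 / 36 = -20/9 = -2.22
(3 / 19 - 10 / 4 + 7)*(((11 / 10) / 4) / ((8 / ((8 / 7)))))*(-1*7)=-1.28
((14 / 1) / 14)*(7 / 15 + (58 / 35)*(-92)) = -15959/105 = -151.99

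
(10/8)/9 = 5/36 = 0.14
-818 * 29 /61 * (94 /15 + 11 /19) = -46281622/17385 = -2662.16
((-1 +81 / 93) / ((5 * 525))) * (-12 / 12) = 4/81375 = 0.00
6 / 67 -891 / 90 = -6573/670 = -9.81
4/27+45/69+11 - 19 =-4471/621 = -7.20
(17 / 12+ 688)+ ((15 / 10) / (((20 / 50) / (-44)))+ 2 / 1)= 6317/12 = 526.42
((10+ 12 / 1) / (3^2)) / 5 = 22/45 = 0.49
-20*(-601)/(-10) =-1202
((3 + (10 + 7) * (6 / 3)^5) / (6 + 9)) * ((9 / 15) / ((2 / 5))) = 547/10 = 54.70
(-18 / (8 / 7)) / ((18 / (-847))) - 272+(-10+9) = 3745/8 = 468.12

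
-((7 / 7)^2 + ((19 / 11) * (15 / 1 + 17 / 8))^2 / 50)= -7162809/387200 = -18.50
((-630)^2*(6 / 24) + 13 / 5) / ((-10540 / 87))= -819.05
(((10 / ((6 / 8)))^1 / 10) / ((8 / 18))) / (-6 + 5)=-3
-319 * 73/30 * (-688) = 8010728/15 = 534048.53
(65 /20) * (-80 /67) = -260/67 = -3.88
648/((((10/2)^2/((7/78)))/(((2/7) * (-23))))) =-4968/325 = -15.29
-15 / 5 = -3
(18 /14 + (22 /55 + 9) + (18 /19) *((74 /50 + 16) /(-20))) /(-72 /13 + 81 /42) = -224263/82125 = -2.73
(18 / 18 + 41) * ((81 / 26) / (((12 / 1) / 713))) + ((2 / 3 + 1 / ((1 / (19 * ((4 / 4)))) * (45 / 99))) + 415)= 6420889/780 = 8231.91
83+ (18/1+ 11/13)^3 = 14888476/2197 = 6776.73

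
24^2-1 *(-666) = 1242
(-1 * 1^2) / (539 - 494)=-0.02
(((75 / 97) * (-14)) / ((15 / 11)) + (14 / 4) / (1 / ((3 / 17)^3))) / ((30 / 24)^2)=-5.07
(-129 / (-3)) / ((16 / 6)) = 129/8 = 16.12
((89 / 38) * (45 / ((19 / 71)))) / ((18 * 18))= 31595/25992 = 1.22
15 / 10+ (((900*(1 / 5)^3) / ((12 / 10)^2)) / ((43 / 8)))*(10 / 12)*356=71587/258 = 277.47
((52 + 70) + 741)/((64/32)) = 863/2 = 431.50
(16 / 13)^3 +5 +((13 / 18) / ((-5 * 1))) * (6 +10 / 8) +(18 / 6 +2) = 8555491/790920 = 10.82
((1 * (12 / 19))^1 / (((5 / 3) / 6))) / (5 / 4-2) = -288/95 = -3.03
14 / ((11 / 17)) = 238/11 = 21.64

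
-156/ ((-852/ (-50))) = -650/71 = -9.15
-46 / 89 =-0.52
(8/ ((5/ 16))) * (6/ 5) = 768/25 = 30.72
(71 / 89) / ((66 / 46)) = 1633/2937 = 0.56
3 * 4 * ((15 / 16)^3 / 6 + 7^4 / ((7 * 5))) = 8446443/10240 = 824.85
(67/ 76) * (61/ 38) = 4087/2888 = 1.42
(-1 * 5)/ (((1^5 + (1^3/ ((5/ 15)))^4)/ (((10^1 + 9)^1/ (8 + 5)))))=-95/1066 = -0.09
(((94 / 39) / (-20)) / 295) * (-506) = 11891/57525 = 0.21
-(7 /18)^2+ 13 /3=1355/324 = 4.18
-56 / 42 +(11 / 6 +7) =15/2 = 7.50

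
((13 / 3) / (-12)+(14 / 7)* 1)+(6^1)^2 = 1355/36 = 37.64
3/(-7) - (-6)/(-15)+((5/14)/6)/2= -0.80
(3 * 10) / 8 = 3.75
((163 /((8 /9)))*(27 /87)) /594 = 489/5104 = 0.10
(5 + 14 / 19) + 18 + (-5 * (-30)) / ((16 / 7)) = 13583/152 = 89.36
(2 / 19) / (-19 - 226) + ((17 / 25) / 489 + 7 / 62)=80348419/705651450 = 0.11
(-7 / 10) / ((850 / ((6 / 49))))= -3/29750 = 0.00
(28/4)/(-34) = -7/34 = -0.21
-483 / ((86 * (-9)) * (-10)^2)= 0.01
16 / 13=1.23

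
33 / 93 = 11/31 = 0.35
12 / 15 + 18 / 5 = 22/5 = 4.40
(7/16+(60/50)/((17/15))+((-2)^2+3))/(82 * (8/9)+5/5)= 20799/180880 = 0.11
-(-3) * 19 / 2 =57/2 = 28.50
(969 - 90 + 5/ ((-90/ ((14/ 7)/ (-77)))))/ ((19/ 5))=3045740/13167 = 231.32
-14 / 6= -7/3 = -2.33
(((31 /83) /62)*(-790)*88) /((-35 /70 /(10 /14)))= 347600/581 = 598.28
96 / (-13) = -96/13 = -7.38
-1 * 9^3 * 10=-7290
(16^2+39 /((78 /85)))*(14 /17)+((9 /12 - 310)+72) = 583/68 = 8.57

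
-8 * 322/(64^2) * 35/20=-1127/1024 = -1.10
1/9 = 0.11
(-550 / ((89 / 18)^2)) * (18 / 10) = -320760/7921 = -40.49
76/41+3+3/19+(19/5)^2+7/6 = 2409239/116850 = 20.62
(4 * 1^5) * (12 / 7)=48/7 = 6.86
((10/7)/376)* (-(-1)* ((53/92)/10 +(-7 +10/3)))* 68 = -24191/25944 = -0.93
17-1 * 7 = 10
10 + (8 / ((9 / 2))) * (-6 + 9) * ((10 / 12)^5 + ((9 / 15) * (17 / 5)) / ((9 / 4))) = 618881/36450 = 16.98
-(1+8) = -9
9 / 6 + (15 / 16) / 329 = 7911/5264 = 1.50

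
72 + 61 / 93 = 6757/93 = 72.66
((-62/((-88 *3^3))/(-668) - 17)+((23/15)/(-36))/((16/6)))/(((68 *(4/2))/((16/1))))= -2.00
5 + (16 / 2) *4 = 37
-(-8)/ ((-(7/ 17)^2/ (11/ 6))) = -12716/147 = -86.50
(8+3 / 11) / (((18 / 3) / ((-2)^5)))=-1456/33 = -44.12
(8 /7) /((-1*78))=-4/273 = -0.01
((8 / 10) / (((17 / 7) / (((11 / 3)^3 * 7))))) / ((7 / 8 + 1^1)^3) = 133568512/7745625 = 17.24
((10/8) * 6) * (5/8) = 75/16 = 4.69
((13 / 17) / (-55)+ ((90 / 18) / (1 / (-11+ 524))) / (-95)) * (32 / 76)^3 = -12932096/6413165 = -2.02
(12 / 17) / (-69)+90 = 35186/391 = 89.99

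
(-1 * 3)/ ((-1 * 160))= 3/160 = 0.02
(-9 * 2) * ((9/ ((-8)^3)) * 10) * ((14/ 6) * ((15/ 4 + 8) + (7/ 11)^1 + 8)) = 847665/5632 = 150.51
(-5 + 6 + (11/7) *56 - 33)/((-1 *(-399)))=8/57 = 0.14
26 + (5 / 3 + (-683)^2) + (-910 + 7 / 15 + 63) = 6985052/15 = 465670.13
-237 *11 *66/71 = -172062/71 = -2423.41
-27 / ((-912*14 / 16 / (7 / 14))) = 9/532 = 0.02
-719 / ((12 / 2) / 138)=-16537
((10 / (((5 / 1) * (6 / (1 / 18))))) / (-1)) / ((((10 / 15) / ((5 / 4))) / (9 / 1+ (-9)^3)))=25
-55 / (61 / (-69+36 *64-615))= -89100/61 = -1460.66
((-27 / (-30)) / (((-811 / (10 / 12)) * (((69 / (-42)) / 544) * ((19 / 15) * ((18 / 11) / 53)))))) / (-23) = -2775080/8151361 = -0.34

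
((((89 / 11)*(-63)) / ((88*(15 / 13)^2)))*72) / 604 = -947583/1827100 = -0.52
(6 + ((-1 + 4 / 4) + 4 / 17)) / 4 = 53/34 = 1.56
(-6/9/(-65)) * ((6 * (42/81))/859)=56/1507545 = 0.00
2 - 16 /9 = 2/9 = 0.22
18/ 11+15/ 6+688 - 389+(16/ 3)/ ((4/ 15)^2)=378.14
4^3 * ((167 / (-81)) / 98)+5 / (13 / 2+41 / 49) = -1897526/2853711 = -0.66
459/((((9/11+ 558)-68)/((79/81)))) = 14773/16197 = 0.91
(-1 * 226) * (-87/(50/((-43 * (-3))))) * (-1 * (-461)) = 584639739/25 = 23385589.56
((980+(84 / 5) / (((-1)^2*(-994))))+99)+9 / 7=2684468/2485 = 1080.27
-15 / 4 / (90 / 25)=-25/24 = -1.04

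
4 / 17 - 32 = -31.76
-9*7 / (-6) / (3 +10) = 0.81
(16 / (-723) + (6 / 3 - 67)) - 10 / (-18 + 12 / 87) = -12071014/187257 = -64.46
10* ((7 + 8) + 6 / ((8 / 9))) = 435/2 = 217.50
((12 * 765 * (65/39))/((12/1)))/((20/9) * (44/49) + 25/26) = 431.18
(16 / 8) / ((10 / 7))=7/5 = 1.40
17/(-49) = -17/49 = -0.35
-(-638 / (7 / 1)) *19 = 12122/7 = 1731.71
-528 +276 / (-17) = -9252/17 = -544.24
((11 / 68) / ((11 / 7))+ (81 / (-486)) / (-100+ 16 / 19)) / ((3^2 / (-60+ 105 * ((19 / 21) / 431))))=-518005325/745419672 = -0.69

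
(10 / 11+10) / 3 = 40/11 = 3.64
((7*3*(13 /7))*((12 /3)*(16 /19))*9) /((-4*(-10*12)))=234/95 = 2.46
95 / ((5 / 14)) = 266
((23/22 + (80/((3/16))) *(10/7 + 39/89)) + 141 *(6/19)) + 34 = 684416329/781242 = 876.06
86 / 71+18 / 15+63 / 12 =10879/1420 = 7.66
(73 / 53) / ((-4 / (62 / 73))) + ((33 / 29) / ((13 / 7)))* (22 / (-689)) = -162095/519506 = -0.31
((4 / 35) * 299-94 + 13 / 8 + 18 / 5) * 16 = -30578/35 = -873.66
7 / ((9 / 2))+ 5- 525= -4666/9 = -518.44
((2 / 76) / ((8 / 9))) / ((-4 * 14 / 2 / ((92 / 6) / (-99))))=23/140448 = 0.00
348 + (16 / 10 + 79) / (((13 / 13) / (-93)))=-35739/5 = -7147.80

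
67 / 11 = 6.09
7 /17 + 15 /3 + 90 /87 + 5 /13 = 43779/6409 = 6.83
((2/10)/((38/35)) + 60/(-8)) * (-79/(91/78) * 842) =55476012/133 = 417112.87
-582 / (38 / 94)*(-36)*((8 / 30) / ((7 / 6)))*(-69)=-817411.56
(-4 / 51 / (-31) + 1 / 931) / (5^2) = 1061/7359555 = 0.00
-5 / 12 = -0.42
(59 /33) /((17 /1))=59/561 = 0.11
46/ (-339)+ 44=14870/339 = 43.86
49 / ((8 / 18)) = 441/4 = 110.25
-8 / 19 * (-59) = 472/19 = 24.84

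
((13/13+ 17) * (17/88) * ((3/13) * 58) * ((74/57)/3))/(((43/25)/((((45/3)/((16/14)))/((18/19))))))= 15960875/98384 = 162.23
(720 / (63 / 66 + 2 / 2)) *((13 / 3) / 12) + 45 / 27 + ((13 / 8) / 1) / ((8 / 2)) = 557677/4128 = 135.10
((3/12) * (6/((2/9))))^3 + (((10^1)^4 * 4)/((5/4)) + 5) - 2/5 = 10339887/320 = 32312.15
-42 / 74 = -21/37 = -0.57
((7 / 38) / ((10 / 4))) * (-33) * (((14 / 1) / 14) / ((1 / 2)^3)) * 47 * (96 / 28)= -297792/95 = -3134.65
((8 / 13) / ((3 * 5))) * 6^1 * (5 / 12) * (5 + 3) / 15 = 32/585 = 0.05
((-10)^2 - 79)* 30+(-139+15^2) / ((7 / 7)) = 716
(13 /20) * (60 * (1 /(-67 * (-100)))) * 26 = 507/3350 = 0.15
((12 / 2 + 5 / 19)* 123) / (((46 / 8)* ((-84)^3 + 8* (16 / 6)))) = -43911/194251744 = 0.00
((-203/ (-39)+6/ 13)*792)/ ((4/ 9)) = 10098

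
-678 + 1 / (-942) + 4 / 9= -677.56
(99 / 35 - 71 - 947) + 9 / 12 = -142019/140 = -1014.42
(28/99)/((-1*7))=-0.04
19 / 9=2.11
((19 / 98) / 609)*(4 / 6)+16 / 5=3.20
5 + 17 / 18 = 107/18 = 5.94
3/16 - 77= -1229/16 = -76.81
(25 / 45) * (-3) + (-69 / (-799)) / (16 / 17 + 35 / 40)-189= -6638692/34827 = -190.62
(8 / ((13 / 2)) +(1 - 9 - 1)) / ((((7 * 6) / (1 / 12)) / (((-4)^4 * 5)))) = -16160/819 = -19.73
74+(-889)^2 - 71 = 790324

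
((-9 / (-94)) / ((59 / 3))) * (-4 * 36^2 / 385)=-0.07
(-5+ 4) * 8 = -8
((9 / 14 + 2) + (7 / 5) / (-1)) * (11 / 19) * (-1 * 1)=-957/1330 = -0.72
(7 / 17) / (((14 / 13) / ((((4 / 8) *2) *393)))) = 5109/34 = 150.26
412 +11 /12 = 4955/12 = 412.92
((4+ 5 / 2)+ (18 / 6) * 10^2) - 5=301.50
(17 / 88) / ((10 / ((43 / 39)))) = 731/34320 = 0.02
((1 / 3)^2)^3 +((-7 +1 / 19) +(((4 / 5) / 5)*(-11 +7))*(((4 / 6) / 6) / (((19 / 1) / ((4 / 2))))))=-2407817/346275 = -6.95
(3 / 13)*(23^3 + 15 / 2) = 5619/2 = 2809.50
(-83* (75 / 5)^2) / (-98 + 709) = -18675/611 = -30.56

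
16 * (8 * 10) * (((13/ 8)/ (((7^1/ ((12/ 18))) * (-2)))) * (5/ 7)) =-10400/147 = -70.75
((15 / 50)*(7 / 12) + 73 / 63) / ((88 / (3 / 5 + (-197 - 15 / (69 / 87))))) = -7565611/2318400 = -3.26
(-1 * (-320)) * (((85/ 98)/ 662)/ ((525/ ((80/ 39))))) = 21760/13283361 = 0.00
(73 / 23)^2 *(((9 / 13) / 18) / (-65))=-0.01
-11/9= -1.22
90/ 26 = 45/13 = 3.46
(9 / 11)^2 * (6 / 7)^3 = 17496/41503 = 0.42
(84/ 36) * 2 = 14/3 = 4.67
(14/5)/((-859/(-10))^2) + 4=2951804/737881 = 4.00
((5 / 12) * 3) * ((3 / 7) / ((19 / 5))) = 75/532 = 0.14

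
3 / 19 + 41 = 782/19 = 41.16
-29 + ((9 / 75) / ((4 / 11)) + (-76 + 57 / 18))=-30451/300 = -101.50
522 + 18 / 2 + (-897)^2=805140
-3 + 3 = 0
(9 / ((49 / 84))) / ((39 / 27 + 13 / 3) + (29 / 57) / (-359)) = 6630012/2482235 = 2.67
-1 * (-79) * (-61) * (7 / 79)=-427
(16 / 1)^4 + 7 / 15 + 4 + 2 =983137/15 = 65542.47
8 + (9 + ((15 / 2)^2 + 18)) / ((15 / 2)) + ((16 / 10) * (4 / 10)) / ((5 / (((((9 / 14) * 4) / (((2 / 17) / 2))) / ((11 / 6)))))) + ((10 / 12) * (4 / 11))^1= 1296781/57750 = 22.46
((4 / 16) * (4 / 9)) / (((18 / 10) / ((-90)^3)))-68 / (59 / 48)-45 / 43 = -114308007/2537 = -45056.37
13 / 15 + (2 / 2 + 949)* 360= 5130013/15 = 342000.87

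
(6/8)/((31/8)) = 6/31 = 0.19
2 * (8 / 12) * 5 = 20/3 = 6.67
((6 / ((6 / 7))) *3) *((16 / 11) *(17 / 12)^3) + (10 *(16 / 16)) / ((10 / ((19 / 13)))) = 454607/5148 = 88.31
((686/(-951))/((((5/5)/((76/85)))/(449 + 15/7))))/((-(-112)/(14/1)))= -2940098/80835 = -36.37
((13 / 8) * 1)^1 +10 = 93/8 = 11.62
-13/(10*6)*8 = -26/15 = -1.73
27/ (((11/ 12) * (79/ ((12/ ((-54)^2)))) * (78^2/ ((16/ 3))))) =16/11895741 = 0.00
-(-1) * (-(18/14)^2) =-81/49 = -1.65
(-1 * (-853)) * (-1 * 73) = -62269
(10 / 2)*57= 285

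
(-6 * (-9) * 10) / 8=135/2 = 67.50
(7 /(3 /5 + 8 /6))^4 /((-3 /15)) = -607753125/707281 = -859.28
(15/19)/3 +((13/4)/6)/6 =0.35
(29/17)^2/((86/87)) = 73167/24854 = 2.94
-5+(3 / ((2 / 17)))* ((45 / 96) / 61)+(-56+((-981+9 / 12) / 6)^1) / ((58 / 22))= -9964735/113216 = -88.02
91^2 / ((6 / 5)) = 41405/6 = 6900.83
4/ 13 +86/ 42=2.36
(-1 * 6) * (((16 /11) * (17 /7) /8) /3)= -68/77 = -0.88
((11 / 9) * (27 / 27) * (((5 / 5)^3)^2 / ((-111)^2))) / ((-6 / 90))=-55/36963 = 0.00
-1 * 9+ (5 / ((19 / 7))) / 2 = -307/38 = -8.08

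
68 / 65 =1.05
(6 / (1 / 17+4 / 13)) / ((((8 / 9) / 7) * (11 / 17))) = 26299/132 = 199.23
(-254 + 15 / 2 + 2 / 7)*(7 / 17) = -3447/34 = -101.38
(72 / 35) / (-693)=-8/2695 = 0.00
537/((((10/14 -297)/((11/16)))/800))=-1033725/1037 = -996.84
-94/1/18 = -5.22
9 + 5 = 14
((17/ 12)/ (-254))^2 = 289/9290304 = 0.00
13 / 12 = 1.08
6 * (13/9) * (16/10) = 13.87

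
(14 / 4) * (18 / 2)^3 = 5103/2 = 2551.50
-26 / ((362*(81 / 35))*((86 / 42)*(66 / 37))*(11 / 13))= -0.01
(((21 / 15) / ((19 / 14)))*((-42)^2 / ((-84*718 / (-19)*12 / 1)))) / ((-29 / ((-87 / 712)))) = 1029/5112160 = 0.00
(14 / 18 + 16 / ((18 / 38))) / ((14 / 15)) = 1555/42 = 37.02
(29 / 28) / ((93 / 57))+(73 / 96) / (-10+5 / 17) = 1912663/3437280 = 0.56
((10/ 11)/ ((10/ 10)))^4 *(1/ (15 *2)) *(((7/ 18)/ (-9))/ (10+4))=-250/3557763 = 0.00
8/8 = 1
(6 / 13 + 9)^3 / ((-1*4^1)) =-1860867/8788 = -211.75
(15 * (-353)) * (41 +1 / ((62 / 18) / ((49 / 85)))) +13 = -114869233/527 = -217968.18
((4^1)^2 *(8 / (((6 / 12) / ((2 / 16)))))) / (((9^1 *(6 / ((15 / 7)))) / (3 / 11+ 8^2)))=8080/99 = 81.62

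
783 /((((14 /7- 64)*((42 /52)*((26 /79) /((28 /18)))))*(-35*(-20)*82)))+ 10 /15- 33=-172608673/5338200 = -32.33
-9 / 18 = -0.50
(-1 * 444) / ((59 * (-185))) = 12/295 = 0.04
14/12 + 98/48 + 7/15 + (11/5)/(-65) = 9467/2600 = 3.64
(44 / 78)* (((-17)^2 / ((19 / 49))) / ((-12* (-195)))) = 155771/866970 = 0.18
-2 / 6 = -1/3 = -0.33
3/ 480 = 1/160 = 0.01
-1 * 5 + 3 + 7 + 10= 15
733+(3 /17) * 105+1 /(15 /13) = 191861/255 = 752.40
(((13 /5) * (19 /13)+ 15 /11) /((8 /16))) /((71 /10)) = 16/11 = 1.45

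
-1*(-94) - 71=23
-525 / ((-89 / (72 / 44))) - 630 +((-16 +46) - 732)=-1294578/979 = -1322.35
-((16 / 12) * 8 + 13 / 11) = -391/33 = -11.85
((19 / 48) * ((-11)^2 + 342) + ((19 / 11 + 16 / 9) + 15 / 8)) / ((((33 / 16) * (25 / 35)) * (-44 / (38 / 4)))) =-39743459/1437480 = -27.65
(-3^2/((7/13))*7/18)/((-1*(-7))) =-13/14 = -0.93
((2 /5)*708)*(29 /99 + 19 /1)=180304/33 = 5463.76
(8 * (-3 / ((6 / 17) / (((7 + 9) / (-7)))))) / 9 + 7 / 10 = 11321/630 = 17.97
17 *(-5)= -85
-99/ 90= -11/10 = -1.10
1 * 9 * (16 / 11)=144/11 = 13.09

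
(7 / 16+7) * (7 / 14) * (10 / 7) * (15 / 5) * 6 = 765/8 = 95.62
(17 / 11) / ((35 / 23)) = 391/385 = 1.02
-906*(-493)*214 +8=95584820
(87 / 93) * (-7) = -203/31 = -6.55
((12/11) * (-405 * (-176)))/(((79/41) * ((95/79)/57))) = 1912896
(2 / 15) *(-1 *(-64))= 128/15 = 8.53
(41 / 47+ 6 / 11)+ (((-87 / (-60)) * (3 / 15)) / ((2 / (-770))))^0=1250/517 = 2.42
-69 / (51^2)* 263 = -6049/867 = -6.98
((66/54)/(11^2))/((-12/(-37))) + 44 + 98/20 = 290651/5940 = 48.93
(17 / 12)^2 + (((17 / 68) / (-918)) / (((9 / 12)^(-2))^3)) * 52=2512297/1253376 = 2.00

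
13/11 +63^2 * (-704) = -30735923/11 = -2794174.82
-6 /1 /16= -3/8 = -0.38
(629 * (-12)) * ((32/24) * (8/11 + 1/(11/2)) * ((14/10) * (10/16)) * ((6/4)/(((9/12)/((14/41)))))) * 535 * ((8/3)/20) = -527655520/1353 = -389989.30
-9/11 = -0.82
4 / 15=0.27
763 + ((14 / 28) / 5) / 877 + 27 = 6928301/8770 = 790.00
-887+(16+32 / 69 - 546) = -97741/69 = -1416.54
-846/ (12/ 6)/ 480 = -141/160 = -0.88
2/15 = 0.13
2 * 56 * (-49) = -5488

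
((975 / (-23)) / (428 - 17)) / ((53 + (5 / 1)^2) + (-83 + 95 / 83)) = 0.03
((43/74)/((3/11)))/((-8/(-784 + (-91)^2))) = -1182027/592 = -1996.67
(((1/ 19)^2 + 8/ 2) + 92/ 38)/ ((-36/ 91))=-70343/4332 = -16.24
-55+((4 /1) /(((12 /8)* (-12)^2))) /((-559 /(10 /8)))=-6640925/120744 = -55.00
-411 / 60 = -137/20 = -6.85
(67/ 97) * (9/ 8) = 603/776 = 0.78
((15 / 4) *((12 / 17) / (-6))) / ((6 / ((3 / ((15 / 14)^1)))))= -7/34 = -0.21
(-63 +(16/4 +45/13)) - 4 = -774/13 = -59.54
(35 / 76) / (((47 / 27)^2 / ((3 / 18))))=8505/335768 = 0.03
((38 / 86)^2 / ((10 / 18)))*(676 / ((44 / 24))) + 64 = 19686424/101695 = 193.58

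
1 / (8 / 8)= 1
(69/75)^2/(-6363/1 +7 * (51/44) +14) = -23276/174374375 = 0.00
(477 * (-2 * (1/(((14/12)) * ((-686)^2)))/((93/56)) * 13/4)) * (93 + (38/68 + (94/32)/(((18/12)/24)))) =-29634579/62001023 = -0.48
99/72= 11/8 = 1.38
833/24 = 34.71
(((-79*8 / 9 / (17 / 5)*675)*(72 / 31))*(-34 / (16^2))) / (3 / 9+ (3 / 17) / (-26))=176772375/13423 = 13169.36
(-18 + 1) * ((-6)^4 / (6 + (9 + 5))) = -5508/5 = -1101.60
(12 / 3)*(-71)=-284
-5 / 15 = -1/3 = -0.33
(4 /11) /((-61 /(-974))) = 3896/671 = 5.81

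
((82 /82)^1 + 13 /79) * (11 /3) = 1012/237 = 4.27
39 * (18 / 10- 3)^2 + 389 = 11129/25 = 445.16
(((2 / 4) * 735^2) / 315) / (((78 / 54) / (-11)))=-169785/26 = -6530.19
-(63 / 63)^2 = -1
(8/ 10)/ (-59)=-4/295 = -0.01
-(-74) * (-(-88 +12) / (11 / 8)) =44992/11 = 4090.18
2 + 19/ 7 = 33/7 = 4.71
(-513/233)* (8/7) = -4104/1631 = -2.52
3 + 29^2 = 844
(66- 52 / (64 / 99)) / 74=-231/1184 = -0.20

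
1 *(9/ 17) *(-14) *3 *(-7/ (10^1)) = 1323/85 = 15.56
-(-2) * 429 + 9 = 867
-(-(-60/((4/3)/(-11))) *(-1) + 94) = -589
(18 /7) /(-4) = -9/14 = -0.64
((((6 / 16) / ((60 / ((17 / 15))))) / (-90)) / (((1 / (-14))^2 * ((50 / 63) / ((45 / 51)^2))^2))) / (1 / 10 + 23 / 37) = -7195797/349805600 = -0.02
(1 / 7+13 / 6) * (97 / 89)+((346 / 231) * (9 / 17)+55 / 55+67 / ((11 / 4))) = 20043109/699006 = 28.67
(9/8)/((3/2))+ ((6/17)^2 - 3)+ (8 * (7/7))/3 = 1877/3468 = 0.54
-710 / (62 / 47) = -16685/31 = -538.23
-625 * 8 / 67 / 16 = -625/134 = -4.66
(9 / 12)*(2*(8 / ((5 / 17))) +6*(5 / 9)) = 433/10 = 43.30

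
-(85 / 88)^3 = -614125/681472 = -0.90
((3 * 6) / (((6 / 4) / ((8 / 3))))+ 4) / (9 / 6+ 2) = 72/7 = 10.29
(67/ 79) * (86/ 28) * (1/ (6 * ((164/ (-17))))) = -48977/1088304 = -0.05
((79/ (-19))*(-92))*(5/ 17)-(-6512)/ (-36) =-198784/2907 = -68.38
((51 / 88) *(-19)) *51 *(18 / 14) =-444771/616 = -722.03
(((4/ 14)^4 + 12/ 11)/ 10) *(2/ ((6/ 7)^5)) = 50729/106920 = 0.47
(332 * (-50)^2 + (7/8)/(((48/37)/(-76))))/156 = 5320.18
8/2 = 4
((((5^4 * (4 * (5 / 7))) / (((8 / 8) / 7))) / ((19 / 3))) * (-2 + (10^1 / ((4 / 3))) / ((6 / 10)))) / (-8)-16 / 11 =-2166841/836 = -2591.92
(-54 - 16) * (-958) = 67060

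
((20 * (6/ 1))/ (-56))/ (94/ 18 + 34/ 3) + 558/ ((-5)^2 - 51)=-292752/13559 = -21.59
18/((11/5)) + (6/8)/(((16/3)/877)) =92583/704 = 131.51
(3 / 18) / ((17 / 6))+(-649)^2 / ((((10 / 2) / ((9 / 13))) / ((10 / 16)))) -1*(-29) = 64495129/1768 = 36479.15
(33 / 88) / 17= 3/136 = 0.02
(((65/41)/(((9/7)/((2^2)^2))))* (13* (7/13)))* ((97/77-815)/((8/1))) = -6335420/451 = -14047.49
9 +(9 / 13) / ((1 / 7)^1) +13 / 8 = 1609/104 = 15.47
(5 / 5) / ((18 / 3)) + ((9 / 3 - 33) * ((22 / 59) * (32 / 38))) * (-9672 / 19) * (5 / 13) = 235720499/127794 = 1844.53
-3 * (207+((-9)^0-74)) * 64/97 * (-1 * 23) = 591744/97 = 6100.45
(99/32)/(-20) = -99/640 = -0.15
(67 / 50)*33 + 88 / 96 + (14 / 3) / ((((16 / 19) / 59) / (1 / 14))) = 68.49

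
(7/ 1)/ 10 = 0.70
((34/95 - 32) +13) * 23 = -40733/95 = -428.77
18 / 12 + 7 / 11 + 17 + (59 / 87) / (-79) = 2892235/151206 = 19.13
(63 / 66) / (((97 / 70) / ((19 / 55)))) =2793/11737 = 0.24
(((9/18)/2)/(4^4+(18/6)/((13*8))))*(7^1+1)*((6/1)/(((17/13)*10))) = 8112/2263295 = 0.00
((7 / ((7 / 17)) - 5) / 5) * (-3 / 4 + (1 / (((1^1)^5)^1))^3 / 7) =-51/35 = -1.46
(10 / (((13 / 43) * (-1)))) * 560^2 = -134848000/13 = -10372923.08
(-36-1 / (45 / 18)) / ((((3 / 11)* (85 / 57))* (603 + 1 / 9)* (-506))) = 15561/53058700 = 0.00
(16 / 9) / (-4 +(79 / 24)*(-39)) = -128/9531 = -0.01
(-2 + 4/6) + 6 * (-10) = -184/3 = -61.33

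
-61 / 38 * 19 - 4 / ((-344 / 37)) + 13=-734/43 = -17.07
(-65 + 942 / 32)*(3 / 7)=-15.24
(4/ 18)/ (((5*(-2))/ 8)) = -8/45 = -0.18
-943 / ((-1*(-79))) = -943/79 = -11.94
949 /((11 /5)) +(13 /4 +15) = 19783/44 = 449.61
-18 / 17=-1.06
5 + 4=9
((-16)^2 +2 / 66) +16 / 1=8977/33 = 272.03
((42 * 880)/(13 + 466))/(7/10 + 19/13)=4804800/134599 = 35.70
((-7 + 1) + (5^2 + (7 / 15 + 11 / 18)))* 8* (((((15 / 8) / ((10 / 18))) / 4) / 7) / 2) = 5421/560 = 9.68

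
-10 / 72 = -5/36 = -0.14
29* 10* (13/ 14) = 1885/7 = 269.29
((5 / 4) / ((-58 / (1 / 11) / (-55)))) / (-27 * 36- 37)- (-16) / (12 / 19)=17790613/702264 = 25.33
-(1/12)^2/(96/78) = -13/2304 = -0.01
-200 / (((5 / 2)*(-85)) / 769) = 723.76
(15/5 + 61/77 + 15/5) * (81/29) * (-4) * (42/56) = -127089/2233 = -56.91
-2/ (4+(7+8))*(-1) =2/19 = 0.11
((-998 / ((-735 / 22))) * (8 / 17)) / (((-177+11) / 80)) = -1405184/207417 = -6.77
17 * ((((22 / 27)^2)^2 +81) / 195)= 735776609/103630995 = 7.10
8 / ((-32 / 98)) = -49/2 = -24.50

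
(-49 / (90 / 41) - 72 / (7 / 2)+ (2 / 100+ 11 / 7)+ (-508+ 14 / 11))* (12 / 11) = -5425492/9075 = -597.85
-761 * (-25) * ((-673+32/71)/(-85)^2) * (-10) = 363385110/20519 = 17709.69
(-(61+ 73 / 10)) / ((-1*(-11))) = -683/110 = -6.21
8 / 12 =2/3 = 0.67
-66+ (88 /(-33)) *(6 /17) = -1138/17 = -66.94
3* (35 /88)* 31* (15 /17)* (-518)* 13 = -164393775/748 = -219777.77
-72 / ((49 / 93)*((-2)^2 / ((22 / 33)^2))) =-744/49 = -15.18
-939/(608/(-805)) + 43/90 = 1243.73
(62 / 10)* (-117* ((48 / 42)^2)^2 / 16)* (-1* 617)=572891904/12005 = 47721.11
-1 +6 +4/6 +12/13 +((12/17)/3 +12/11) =7.92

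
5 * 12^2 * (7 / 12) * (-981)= -412020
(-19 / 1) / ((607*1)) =-19/607 = -0.03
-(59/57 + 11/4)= -3.79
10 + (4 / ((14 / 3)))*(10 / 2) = 100/7 = 14.29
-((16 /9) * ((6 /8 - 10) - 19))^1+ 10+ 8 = 68.22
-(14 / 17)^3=-2744/4913 = -0.56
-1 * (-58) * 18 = 1044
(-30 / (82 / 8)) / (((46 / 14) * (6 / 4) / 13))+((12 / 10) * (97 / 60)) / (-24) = -8827471/1131600 = -7.80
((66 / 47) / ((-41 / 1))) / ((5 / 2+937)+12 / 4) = -132/3632395 = 0.00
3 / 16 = 0.19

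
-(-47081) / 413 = 47081/413 = 114.00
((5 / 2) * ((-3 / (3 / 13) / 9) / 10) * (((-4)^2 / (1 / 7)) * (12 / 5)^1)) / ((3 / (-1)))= 1456/45 = 32.36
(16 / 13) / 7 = 16/91 = 0.18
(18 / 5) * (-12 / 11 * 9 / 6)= -324/55 = -5.89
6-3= 3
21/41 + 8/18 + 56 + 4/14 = 147857/2583 = 57.24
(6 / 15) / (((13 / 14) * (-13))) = -28/845 = -0.03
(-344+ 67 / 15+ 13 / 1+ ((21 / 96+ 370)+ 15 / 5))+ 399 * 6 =1171529/480 = 2440.69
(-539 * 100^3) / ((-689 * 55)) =9800000/689 = 14223.51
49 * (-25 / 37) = -33.11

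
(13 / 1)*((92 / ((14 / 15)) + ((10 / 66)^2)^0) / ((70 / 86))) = 389623/245 = 1590.30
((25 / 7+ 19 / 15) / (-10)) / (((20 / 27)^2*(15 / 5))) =-10287/35000 = -0.29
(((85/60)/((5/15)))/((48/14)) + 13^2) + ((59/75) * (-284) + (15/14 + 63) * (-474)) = -170368973/5600 = -30423.03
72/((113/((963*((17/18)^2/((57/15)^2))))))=1546150/40793 = 37.90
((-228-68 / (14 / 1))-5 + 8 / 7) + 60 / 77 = -18167/77 = -235.94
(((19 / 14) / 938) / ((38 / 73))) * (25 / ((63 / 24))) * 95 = 173375/68943 = 2.51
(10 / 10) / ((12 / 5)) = 5/12 = 0.42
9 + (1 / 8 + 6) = 121/8 = 15.12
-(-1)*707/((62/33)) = 376.31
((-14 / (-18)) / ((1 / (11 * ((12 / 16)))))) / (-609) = -11/1044 = -0.01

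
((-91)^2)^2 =68574961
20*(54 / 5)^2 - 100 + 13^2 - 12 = 11949/5 = 2389.80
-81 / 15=-27/5 = -5.40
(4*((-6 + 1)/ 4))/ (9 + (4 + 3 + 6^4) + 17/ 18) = -90/23633 = 0.00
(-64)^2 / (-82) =-2048/41 = -49.95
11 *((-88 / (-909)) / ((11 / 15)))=440/303 = 1.45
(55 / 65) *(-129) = -109.15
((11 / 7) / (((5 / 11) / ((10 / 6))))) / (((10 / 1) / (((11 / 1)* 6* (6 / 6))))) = 1331/35 = 38.03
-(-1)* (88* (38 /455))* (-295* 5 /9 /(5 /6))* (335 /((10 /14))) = -26437664/39 = -677888.82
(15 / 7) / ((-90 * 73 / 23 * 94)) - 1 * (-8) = 2305609/288204 = 8.00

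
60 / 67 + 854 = 57278/67 = 854.90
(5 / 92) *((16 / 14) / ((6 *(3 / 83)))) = 415/1449 = 0.29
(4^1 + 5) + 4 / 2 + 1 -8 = 4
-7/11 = -0.64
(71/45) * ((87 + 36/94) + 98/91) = 3837479/27495 = 139.57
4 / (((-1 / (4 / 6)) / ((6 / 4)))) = -4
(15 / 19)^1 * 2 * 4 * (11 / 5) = 264/19 = 13.89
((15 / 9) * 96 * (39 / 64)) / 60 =1.62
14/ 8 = 7/4 = 1.75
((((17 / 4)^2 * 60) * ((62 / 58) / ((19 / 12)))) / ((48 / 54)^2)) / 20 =6531111/141056 = 46.30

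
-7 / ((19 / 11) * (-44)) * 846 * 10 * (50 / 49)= 105750/133 = 795.11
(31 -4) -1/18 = 485/18 = 26.94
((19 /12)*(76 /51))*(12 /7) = 4.04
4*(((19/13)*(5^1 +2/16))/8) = 779/208 = 3.75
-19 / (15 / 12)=-76/5 = -15.20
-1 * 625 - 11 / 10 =-6261/10 = -626.10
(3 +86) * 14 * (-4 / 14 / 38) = -9.37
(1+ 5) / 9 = 2/3 = 0.67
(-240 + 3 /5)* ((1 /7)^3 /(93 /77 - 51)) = 209/14910 = 0.01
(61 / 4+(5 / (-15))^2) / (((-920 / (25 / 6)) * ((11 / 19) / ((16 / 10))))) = -0.19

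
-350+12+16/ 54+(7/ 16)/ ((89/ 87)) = -12967589/38448 = -337.28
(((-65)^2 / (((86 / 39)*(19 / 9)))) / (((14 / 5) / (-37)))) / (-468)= 2344875/91504 = 25.63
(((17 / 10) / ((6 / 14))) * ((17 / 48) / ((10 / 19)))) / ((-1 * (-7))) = 5491/14400 = 0.38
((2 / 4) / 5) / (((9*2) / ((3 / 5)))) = 1/300 = 0.00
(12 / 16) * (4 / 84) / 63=1/1764 = 0.00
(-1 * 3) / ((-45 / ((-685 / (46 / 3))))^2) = -18769/6348 = -2.96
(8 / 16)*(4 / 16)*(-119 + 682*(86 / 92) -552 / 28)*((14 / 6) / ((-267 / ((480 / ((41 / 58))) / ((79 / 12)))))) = -372629120/6630233 = -56.20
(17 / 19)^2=289/361 = 0.80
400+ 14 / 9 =3614/9 = 401.56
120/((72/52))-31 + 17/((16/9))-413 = -16693/48 = -347.77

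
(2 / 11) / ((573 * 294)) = 1/926541 = 0.00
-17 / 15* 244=-4148/15 = -276.53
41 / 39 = 1.05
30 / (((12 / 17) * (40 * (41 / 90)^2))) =34425/6724 = 5.12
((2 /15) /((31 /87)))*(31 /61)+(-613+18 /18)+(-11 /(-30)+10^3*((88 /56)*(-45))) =-913682587/12810 = -71325.73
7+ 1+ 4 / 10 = 42/5 = 8.40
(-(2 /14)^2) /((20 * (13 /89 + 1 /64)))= -1424/225645 = -0.01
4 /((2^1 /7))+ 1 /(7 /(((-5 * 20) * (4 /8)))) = 48/7 = 6.86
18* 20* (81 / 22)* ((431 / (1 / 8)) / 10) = 5027184/11 = 457016.73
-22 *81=-1782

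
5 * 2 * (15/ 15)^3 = 10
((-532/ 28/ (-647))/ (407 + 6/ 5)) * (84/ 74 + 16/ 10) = 9614/48859499 = 0.00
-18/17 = -1.06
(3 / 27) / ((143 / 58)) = 58/1287 = 0.05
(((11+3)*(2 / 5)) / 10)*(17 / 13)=238/325 = 0.73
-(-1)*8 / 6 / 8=1/6 = 0.17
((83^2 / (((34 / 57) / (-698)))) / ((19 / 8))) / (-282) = 9617044/799 = 12036.35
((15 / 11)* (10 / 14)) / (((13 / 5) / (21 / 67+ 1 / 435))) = 230050/1944943 = 0.12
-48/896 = -3/56 = -0.05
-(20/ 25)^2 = -16/25 = -0.64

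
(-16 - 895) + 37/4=-3607/4 = -901.75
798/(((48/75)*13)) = 9975/104 = 95.91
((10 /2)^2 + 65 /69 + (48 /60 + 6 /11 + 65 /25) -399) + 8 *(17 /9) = -4030306/11385 = -354.00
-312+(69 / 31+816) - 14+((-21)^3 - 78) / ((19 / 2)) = -289097/589 = -490.83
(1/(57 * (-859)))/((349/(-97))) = 97/17088087 = 0.00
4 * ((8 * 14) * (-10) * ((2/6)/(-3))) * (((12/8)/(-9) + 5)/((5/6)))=2887.11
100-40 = 60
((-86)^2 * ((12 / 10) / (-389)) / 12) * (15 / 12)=-1849/778 = -2.38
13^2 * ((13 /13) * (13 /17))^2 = 28561/289 = 98.83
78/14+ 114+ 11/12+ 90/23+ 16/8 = 244207/1932 = 126.40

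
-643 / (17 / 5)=-3215/17 = -189.12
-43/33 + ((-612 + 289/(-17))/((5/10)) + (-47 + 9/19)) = -818755/627 = -1305.83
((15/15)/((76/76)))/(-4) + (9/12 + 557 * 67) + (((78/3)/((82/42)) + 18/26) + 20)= 39818841/1066 = 37353.51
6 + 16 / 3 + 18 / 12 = 77/6 = 12.83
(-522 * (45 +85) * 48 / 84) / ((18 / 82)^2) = -50698960/63 = -804745.40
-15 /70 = -3/14 = -0.21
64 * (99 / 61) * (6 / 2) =19008/61 = 311.61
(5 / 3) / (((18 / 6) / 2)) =10/9 = 1.11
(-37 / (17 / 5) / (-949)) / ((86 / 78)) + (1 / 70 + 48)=179391893/3735410 = 48.02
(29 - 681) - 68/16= -2625/4 = -656.25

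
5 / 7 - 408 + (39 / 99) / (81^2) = -617278472/1515591 = -407.29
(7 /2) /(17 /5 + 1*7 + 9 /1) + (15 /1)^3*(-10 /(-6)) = 1091285/194 = 5625.18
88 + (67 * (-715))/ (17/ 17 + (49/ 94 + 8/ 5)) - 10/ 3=-22391144/1467 = -15263.22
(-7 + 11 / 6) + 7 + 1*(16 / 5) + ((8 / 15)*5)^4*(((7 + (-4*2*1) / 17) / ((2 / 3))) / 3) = 780863/4590 = 170.12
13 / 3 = 4.33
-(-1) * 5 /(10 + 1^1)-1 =-6/11 = -0.55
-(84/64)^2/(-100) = 441/25600 = 0.02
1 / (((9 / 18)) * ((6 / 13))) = 13/3 = 4.33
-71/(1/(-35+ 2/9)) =22223/9 = 2469.22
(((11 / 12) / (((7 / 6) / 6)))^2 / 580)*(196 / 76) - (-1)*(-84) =-83.90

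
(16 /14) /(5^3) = 8/875 = 0.01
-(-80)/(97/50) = 4000/97 = 41.24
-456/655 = -0.70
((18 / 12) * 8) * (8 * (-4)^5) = -98304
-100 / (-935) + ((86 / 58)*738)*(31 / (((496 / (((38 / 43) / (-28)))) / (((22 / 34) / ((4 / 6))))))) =-2415073/1214752 = -1.99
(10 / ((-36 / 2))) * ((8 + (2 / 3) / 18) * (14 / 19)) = -15190/4617 = -3.29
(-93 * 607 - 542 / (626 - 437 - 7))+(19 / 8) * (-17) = -41127889/728 = -56494.35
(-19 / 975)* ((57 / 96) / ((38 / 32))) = -19/1950 = -0.01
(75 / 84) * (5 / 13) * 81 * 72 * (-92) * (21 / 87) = -16767000/377 = -44474.80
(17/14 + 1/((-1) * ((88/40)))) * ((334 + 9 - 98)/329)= 585/1034 = 0.57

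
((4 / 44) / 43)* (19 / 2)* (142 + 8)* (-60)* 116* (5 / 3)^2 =-27550000/473 = -58245.24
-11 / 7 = -1.57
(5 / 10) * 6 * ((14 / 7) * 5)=30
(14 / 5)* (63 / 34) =441/85 = 5.19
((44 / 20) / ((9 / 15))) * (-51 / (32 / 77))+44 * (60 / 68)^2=-3844511/9248 = -415.71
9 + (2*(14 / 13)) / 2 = 131/13 = 10.08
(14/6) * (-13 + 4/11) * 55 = -4865/3 = -1621.67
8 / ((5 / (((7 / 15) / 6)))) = 0.12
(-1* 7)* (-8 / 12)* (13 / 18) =91/27 = 3.37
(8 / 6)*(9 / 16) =3/4 = 0.75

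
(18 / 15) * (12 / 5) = 72/25 = 2.88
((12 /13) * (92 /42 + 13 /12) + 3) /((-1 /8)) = -4384/91 = -48.18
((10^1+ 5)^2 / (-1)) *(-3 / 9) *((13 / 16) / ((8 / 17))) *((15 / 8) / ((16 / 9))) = 136.57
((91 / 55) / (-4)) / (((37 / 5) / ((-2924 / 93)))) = 66521/37851 = 1.76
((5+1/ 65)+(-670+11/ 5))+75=-587.78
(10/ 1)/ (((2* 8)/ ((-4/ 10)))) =-1/4 = -0.25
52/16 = 13/4 = 3.25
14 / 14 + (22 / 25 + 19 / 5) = 142/25 = 5.68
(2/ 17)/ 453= 2/7701 = 0.00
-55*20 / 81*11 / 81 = -12100/6561 = -1.84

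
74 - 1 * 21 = 53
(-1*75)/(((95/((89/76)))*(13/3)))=-4005/18772 = -0.21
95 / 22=4.32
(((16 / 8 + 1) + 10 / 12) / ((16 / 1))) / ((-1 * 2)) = -23/192 = -0.12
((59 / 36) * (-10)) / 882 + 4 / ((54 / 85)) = 99665/15876 = 6.28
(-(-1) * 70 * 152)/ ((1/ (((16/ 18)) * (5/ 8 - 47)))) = -3947440/9 = -438604.44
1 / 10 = 0.10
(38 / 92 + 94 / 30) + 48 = 35567/690 = 51.55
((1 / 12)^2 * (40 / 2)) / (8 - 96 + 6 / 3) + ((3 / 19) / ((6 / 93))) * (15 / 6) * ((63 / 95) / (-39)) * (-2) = 2999779/14529528 = 0.21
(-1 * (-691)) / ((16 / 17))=11747/16 = 734.19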